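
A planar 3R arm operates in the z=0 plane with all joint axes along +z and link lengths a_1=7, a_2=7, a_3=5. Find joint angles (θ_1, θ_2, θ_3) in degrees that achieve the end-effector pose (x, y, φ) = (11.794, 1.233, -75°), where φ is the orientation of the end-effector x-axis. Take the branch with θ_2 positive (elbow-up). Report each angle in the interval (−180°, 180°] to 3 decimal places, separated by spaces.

0.003 59.998 -135.001

wrist centre = target − a_3·(cos φ, sin φ) = (10.4999, 6.0626)
cos θ_2 = (147.0035−7²−7²)/(2·7·7) = 0.5000; θ_2 = 59.9977° (elbow-up)
β = atan2(6.0626,10.4999) = 30.0021°; ψ = atan2(6.0620,10.5002) = 29.9988°
θ_1 = β − ψ = 0.0032°
θ_3 = φ − θ_1 − θ_2 = -135.0009° (wrapped to (-180°,180°])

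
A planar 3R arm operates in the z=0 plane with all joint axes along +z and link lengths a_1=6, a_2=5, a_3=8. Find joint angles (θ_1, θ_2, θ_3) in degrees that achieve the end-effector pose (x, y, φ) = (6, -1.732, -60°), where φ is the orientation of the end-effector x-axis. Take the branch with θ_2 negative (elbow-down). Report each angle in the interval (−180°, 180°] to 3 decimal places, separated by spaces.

wrist centre = target − a_3·(cos φ, sin φ) = (2.0000, 5.1962)
cos θ_2 = (31.0005−6²−5²)/(2·6·5) = -0.5000; θ_2 = -119.9994° (elbow-down)
β = atan2(5.1962,2.0000) = 68.9485°; ψ = atan2(-4.3302,3.5000) = -51.0515°
θ_1 = β − ψ = 120.0000°
θ_3 = φ − θ_1 − θ_2 = -60.0006° (wrapped to (-180°,180°])

120.000 -119.999 -60.001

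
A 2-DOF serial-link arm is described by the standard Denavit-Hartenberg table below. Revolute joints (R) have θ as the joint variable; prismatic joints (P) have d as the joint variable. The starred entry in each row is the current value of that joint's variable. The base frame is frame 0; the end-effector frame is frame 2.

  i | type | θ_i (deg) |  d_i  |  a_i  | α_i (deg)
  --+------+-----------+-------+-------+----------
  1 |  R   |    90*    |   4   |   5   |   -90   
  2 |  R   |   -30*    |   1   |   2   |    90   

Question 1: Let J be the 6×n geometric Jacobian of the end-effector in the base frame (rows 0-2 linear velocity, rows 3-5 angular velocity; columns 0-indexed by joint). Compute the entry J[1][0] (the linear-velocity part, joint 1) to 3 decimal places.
axis z_0 = ẑ; lever o_n−o_0 = (-1.0000,6.7321,5.0000)
cross product → J_v[:, 0] = (-6.7321,-1.0000,0.0000)
J_ω[:, 0] = z_0
entry J[1][0] = -1.0000

-1.000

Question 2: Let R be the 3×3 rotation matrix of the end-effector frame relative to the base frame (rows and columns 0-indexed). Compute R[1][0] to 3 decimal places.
End-effector x-axis (col 0 of R) = (0.0000,0.8660,0.5000)
R[1][0] = 0.8660

0.866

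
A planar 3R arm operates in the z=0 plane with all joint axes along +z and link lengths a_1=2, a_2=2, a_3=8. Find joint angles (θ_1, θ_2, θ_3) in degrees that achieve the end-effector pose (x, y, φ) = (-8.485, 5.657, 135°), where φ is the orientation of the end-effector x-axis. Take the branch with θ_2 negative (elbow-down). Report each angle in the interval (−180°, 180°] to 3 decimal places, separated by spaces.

-134.997 -90.011 0.009

wrist centre = target − a_3·(cos φ, sin φ) = (-2.8281, 0.0001)
cos θ_2 = (7.9984−2²−2²)/(2·2·2) = -0.0002; θ_2 = -90.0114° (elbow-down)
β = atan2(0.0001,-2.8281) = 179.9970°; ψ = atan2(-2.0000,1.9996) = -45.0057°
θ_1 = β − ψ = 225.0027°
θ_3 = φ − θ_1 − θ_2 = 0.0087° (wrapped to (-180°,180°])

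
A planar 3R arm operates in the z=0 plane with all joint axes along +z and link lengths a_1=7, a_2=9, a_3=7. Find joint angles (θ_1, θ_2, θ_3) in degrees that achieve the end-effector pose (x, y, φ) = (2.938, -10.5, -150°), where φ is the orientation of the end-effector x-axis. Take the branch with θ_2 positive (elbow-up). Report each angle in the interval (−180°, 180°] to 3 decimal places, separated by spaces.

wrist centre = target − a_3·(cos φ, sin φ) = (9.0002, -7.0000)
cos θ_2 = (130.0032−7²−9²)/(2·7·9) = 0.0000; θ_2 = 89.9985° (elbow-up)
β = atan2(-7.0000,9.0002) = -37.8744°; ψ = atan2(9.0000,7.0002) = 52.1241°
θ_1 = β − ψ = -89.9985°
θ_3 = φ − θ_1 − θ_2 = -150.0000° (wrapped to (-180°,180°])

-89.999 89.999 -150.000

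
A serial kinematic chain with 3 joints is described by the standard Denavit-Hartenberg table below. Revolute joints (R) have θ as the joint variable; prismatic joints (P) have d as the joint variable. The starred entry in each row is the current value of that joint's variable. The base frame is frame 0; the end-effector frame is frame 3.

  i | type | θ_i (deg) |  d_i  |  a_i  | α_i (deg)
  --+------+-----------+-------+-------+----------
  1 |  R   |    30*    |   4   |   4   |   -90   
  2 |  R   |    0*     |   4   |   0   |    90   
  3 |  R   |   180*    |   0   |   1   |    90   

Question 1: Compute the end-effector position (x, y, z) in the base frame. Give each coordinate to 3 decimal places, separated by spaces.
after link 1: o_1 = (3.4641, 2.0000, 4.0000)
after link 2: o_2 = (1.4641, 5.4641, 4.0000)
after link 3: o_3 = (0.5981, 4.9641, 4.0000)

0.598 4.964 4.000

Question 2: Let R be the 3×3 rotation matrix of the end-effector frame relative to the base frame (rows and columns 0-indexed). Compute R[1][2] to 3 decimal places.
End-effector z-axis (col 2 of R) = (-0.5000,0.8660,0.0000)
R[1][2] = 0.8660

0.866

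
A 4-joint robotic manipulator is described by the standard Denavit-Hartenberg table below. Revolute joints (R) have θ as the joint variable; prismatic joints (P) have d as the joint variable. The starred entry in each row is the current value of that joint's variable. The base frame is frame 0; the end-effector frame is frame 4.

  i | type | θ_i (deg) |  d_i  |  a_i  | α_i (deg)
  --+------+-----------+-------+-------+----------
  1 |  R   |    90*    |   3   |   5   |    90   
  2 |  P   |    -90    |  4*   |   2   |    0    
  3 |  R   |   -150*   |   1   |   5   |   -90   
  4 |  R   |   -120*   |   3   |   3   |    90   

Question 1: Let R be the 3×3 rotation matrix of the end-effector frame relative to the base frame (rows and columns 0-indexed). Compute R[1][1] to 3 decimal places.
End-effector y-axis (col 1 of R) = (0.0000,-0.8660,-0.5000)
R[1][1] = -0.8660

-0.866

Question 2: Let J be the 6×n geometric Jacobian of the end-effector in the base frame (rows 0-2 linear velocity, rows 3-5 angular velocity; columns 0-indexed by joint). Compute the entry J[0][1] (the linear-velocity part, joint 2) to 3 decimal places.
prismatic axis z_1 = (1.0000,-0.0000,0.0000)
J_v[:, 1] = z_1; J_ω[:, 1] = (0,0,0)
entry J[0][1] = 1.0000

1.000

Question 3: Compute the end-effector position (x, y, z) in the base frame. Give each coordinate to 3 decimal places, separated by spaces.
after link 1: o_1 = (0.0000, 5.0000, 3.0000)
after link 2: o_2 = (4.0000, 5.0000, 1.0000)
after link 3: o_3 = (5.0000, 2.5000, 5.3301)
after link 4: o_4 = (7.5981, 0.6519, 2.5311)

7.598 0.652 2.531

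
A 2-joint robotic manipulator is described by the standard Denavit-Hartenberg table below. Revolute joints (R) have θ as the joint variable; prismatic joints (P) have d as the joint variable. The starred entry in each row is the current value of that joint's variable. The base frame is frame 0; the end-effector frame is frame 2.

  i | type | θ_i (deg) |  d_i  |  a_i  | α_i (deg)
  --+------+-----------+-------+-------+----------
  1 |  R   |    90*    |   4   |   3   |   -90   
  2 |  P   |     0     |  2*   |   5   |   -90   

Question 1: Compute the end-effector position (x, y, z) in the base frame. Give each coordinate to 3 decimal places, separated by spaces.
after link 1: o_1 = (0.0000, 3.0000, 4.0000)
after link 2: o_2 = (-2.0000, 8.0000, 4.0000)

-2.000 8.000 4.000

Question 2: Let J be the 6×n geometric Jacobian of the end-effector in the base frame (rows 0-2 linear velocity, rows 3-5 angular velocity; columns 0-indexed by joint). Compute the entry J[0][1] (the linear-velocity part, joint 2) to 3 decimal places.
prismatic axis z_1 = (-1.0000,0.0000,0.0000)
J_v[:, 1] = z_1; J_ω[:, 1] = (0,0,0)
entry J[0][1] = -1.0000

-1.000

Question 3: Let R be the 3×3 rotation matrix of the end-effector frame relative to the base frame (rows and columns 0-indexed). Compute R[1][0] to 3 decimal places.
1.000

End-effector x-axis (col 0 of R) = (0.0000,1.0000,0.0000)
R[1][0] = 1.0000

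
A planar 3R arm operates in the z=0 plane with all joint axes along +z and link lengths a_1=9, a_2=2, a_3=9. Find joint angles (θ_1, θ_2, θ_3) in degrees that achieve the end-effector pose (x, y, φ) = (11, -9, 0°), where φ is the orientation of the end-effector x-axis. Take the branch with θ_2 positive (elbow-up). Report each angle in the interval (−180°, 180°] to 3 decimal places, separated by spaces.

-90.000 90.000 0.000

wrist centre = target − a_3·(cos φ, sin φ) = (2.0000, -9.0000)
cos θ_2 = (85.0000−9²−2²)/(2·9·2) = 0.0000; θ_2 = 90.0000° (elbow-up)
β = atan2(-9.0000,2.0000) = -77.4712°; ψ = atan2(2.0000,9.0000) = 12.5288°
θ_1 = β − ψ = -90.0000°
θ_3 = φ − θ_1 − θ_2 = 0.0000° (wrapped to (-180°,180°])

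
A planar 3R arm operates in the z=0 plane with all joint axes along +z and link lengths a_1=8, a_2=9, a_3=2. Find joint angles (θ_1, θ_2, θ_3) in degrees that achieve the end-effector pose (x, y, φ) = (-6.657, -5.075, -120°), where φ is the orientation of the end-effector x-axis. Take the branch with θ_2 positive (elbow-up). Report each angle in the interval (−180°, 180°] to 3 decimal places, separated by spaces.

wrist centre = target − a_3·(cos φ, sin φ) = (-5.6570, -3.3429)
cos θ_2 = (43.1770−8²−9²)/(2·8·9) = -0.7071; θ_2 = 134.9998° (elbow-up)
β = atan2(-3.3429,-5.6570) = -149.4194°; ψ = atan2(6.3640,1.6361) = 75.5825°
θ_1 = β − ψ = -225.0020°
θ_3 = φ − θ_1 − θ_2 = -29.9978° (wrapped to (-180°,180°])

134.998 135.000 -29.998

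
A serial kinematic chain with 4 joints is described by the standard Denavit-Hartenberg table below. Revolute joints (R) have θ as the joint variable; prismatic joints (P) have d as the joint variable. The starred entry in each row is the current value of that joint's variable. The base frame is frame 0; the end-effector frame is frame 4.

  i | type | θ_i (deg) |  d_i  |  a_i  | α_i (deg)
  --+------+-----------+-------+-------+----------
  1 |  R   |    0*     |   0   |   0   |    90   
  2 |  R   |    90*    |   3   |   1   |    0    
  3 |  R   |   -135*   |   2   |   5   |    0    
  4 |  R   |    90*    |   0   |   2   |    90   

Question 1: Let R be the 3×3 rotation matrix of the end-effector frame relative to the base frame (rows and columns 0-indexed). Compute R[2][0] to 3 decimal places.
End-effector x-axis (col 0 of R) = (0.7071,0.0000,0.7071)
R[2][0] = 0.7071

0.707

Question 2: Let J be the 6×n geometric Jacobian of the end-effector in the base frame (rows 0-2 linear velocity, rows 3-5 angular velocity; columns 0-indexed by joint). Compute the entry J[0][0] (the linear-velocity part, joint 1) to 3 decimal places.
5.000

axis z_0 = ẑ; lever o_n−o_0 = (4.9497,-5.0000,-1.1213)
cross product → J_v[:, 0] = (5.0000,4.9497,-0.0000)
J_ω[:, 0] = z_0
entry J[0][0] = 5.0000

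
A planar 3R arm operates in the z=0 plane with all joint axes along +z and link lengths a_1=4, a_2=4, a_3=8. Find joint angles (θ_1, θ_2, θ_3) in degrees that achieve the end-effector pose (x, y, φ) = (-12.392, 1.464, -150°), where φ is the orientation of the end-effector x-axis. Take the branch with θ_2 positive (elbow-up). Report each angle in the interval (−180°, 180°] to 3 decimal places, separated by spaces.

119.991 30.016 59.993

wrist centre = target − a_3·(cos φ, sin φ) = (-5.4638, 5.4640)
cos θ_2 = (59.7084−4²−4²)/(2·4·4) = 0.8659; θ_2 = 30.0159° (elbow-up)
β = atan2(5.4640,-5.4638) = 134.9989°; ψ = atan2(2.0010,7.4635) = 15.0080°
θ_1 = β − ψ = 119.9910°
θ_3 = φ − θ_1 − θ_2 = 59.9931° (wrapped to (-180°,180°])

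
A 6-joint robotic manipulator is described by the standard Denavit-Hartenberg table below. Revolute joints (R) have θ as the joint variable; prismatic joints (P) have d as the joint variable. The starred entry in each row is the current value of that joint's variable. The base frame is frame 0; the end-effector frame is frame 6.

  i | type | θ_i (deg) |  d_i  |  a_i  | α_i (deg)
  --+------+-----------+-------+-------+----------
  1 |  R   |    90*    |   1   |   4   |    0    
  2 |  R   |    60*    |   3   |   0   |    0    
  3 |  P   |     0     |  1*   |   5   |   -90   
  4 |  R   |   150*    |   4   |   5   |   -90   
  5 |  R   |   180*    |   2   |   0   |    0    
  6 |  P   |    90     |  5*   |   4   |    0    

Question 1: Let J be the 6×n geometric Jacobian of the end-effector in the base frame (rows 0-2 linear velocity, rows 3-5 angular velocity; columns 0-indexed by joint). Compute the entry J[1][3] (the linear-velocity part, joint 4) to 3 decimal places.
1.781

axis z_3 = (-0.5000,-0.8660,0.0000); lever o_n−o_3 = (2.7811,-10.8433,3.5622)
cross product → J_v[:, 3] = (-3.0849,1.7811,7.8301)
J_ω[:, 3] = z_3
entry J[1][3] = 1.7811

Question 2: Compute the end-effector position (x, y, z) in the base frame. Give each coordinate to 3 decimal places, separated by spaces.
after link 1: o_1 = (0.0000, 4.0000, 1.0000)
after link 2: o_2 = (0.0000, 4.0000, 4.0000)
after link 3: o_3 = (-4.3301, 6.5000, 5.0000)
after link 4: o_4 = (-2.5801, 0.8708, 2.5000)
after link 5: o_5 = (-1.7141, 0.3708, 4.2321)
after link 6: o_6 = (-1.5490, -4.3433, 8.5622)

-1.549 -4.343 8.562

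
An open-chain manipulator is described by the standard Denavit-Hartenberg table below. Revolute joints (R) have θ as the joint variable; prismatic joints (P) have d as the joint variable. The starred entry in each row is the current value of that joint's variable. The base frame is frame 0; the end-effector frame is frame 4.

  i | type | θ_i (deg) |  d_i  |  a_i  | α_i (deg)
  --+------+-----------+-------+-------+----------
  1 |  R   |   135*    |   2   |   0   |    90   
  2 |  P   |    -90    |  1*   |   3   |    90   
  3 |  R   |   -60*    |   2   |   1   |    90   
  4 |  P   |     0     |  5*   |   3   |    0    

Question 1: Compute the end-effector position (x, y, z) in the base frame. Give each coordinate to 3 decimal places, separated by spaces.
after link 1: o_1 = (0.0000, 0.0000, 2.0000)
after link 2: o_2 = (0.7071, 0.7071, -1.0000)
after link 3: o_3 = (1.5089, -1.3195, -1.5000)
after link 4: o_4 = (-2.0959, -4.9244, 1.3301)

-2.096 -4.924 1.330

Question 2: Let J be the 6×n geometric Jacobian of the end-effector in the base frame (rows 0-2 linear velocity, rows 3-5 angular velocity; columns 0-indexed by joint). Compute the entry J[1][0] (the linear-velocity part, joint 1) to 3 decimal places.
axis z_0 = ẑ; lever o_n−o_0 = (-2.0959,-4.9244,1.3301)
cross product → J_v[:, 0] = (4.9244,-2.0959,0.0000)
J_ω[:, 0] = z_0
entry J[1][0] = -2.0959

-2.096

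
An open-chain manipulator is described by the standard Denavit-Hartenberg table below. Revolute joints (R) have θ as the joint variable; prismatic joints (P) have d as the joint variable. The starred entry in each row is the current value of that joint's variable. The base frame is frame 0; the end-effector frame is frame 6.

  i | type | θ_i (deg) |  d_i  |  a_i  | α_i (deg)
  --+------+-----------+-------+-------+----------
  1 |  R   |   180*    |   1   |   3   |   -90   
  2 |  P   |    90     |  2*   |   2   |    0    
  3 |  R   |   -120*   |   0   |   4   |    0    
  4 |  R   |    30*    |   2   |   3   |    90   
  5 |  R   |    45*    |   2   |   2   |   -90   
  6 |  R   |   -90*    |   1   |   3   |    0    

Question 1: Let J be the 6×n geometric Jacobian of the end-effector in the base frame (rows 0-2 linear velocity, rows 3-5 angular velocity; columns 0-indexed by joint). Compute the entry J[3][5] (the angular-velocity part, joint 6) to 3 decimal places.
0.707

axis z_5 = (0.7071,-0.7071,0.0000); lever o_n−o_5 = (0.7071,-0.7071,3.0000)
cross product → J_v[:, 5] = (-2.1213,-2.1213,-0.0000)
J_ω[:, 5] = z_5
entry J[3][5] = 0.7071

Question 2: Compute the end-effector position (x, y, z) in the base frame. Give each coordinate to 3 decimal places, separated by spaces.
-10.171 -6.121 6.000

after link 1: o_1 = (-3.0000, 0.0000, 1.0000)
after link 2: o_2 = (-3.0000, -2.0000, -1.0000)
after link 3: o_3 = (-6.4641, -2.0000, 1.0000)
after link 4: o_4 = (-9.4641, -4.0000, 1.0000)
after link 5: o_5 = (-10.8783, -5.4142, 3.0000)
after link 6: o_6 = (-10.1712, -6.1213, 6.0000)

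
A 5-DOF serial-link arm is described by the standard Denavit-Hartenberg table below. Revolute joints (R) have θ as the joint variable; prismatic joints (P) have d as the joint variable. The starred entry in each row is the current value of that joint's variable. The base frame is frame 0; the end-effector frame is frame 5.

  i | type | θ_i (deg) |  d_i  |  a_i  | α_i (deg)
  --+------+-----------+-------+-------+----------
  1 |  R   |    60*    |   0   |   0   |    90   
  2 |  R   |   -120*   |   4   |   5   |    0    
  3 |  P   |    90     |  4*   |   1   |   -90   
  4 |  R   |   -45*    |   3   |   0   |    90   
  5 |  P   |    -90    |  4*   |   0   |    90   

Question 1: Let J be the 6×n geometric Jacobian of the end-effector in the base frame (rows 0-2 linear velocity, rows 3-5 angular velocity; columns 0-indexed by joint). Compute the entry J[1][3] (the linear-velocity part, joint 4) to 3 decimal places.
axis z_3 = (0.2500,0.4330,0.8660); lever o_n−o_3 = (1.9747,-2.2365,4.0123)
cross product → J_v[:, 3] = (3.6742,0.7071,-1.4142)
J_ω[:, 3] = z_3
entry J[1][3] = 0.7071

0.707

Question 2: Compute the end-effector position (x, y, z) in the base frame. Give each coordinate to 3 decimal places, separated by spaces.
after link 1: o_1 = (0.0000, 0.0000, 0.0000)
after link 2: o_2 = (2.2141, -4.1651, -4.3301)
after link 3: o_3 = (6.1112, -5.4151, -4.8301)
after link 4: o_4 = (6.8612, -4.1160, -2.2321)
after link 5: o_5 = (8.0860, -7.6516, -0.8178)

8.086 -7.652 -0.818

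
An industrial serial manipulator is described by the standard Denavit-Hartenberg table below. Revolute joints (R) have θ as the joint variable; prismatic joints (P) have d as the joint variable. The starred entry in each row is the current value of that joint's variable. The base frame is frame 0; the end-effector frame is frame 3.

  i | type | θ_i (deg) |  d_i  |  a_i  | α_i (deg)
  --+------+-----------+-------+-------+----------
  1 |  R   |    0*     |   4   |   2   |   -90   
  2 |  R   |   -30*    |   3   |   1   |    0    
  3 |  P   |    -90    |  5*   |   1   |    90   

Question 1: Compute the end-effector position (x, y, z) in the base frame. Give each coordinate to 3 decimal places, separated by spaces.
after link 1: o_1 = (2.0000, 0.0000, 4.0000)
after link 2: o_2 = (2.8660, 3.0000, 4.5000)
after link 3: o_3 = (2.3660, 8.0000, 5.3660)

2.366 8.000 5.366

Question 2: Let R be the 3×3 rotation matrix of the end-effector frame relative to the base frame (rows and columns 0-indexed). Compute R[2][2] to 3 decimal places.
-0.500

End-effector z-axis (col 2 of R) = (-0.8660,0.0000,-0.5000)
R[2][2] = -0.5000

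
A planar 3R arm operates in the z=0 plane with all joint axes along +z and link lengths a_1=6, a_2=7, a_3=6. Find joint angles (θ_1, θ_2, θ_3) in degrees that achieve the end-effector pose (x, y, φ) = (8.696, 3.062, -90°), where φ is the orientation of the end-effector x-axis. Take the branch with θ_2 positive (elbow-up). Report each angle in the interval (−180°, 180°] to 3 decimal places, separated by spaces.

29.996 30.008 -150.004

wrist centre = target − a_3·(cos φ, sin φ) = (8.6960, 9.0620)
cos θ_2 = (157.7403−6²−7²)/(2·6·7) = 0.8660; θ_2 = 30.0080° (elbow-up)
β = atan2(9.0620,8.6960) = 46.1807°; ψ = atan2(3.5008,12.0617) = 16.1851°
θ_1 = β − ψ = 29.9956°
θ_3 = φ − θ_1 − θ_2 = -150.0036° (wrapped to (-180°,180°])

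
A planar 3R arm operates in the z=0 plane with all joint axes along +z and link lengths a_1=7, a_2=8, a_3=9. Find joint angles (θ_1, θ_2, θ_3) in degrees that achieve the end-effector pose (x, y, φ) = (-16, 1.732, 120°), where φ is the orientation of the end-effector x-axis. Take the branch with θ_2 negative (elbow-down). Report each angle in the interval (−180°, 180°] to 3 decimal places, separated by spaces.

wrist centre = target − a_3·(cos φ, sin φ) = (-11.5000, -6.0622)
cos θ_2 = (169.0006−7²−8²)/(2·7·8) = 0.5000; θ_2 = -59.9996° (elbow-down)
β = atan2(-6.0622,-11.5000) = -152.2040°; ψ = atan2(-6.9282,11.0000) = -32.2040°
θ_1 = β − ψ = -120.0000°
θ_3 = φ − θ_1 − θ_2 = -60.0004° (wrapped to (-180°,180°])

-120.000 -60.000 -60.000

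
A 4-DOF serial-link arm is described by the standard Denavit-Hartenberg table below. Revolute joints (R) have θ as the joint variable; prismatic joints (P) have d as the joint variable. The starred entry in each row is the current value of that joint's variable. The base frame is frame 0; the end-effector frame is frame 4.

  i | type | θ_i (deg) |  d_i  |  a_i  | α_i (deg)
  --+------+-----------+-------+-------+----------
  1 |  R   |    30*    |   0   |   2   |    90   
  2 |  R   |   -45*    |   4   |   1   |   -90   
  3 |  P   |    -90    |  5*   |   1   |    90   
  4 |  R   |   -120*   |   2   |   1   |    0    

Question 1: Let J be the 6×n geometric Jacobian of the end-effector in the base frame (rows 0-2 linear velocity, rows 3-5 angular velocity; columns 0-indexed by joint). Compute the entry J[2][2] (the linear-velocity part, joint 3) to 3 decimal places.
prismatic axis z_2 = (0.6124,0.3536,0.7071)
J_v[:, 2] = z_2; J_ω[:, 2] = (0,0,0)
entry J[2][2] = 0.7071

0.707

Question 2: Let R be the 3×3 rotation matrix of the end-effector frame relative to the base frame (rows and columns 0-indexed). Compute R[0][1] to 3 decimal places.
End-effector y-axis (col 1 of R) = (0.1268,-0.9268,-0.3536)
R[0][1] = 0.1268

0.127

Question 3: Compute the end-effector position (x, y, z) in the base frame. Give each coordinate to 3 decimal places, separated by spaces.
5.901 -1.789 3.630

after link 1: o_1 = (1.7321, 1.0000, 0.0000)
after link 2: o_2 = (4.3444, -2.1105, -0.7071)
after link 3: o_3 = (7.9063, -1.2088, 2.8284)
after link 4: o_4 = (5.9012, -1.7891, 3.6303)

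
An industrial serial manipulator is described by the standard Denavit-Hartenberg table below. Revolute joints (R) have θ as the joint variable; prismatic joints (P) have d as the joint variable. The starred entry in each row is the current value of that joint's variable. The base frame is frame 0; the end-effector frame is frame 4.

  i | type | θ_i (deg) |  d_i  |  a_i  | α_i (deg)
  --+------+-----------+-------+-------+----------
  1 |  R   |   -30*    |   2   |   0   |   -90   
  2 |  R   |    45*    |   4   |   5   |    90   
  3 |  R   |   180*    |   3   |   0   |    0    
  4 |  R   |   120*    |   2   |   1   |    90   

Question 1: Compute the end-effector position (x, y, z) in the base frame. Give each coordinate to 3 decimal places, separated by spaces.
7.997 -0.998 1.646

after link 1: o_1 = (0.0000, 0.0000, 2.0000)
after link 2: o_2 = (5.0619, 1.6963, -1.5355)
after link 3: o_3 = (6.8990, 0.6357, 0.5858)
after link 4: o_4 = (7.9969, -0.9982, 1.6464)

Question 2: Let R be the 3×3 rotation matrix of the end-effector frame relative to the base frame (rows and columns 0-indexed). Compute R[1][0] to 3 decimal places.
-0.927

End-effector x-axis (col 0 of R) = (-0.1268,-0.9268,-0.3536)
R[1][0] = -0.9268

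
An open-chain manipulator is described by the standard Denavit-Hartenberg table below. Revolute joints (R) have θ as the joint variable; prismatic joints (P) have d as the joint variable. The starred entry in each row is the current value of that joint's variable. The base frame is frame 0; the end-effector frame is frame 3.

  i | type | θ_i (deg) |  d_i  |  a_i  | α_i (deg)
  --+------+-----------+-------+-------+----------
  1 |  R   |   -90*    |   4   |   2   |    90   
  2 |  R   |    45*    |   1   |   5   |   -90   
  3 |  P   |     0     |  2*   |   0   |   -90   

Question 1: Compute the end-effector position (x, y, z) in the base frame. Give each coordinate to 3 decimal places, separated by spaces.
-1.000 -4.121 8.950

after link 1: o_1 = (0.0000, -2.0000, 4.0000)
after link 2: o_2 = (-1.0000, -5.5355, 7.5355)
after link 3: o_3 = (-1.0000, -4.1213, 8.9497)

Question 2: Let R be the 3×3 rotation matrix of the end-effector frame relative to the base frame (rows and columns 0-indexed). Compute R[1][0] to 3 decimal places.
End-effector x-axis (col 0 of R) = (0.0000,-0.7071,0.7071)
R[1][0] = -0.7071

-0.707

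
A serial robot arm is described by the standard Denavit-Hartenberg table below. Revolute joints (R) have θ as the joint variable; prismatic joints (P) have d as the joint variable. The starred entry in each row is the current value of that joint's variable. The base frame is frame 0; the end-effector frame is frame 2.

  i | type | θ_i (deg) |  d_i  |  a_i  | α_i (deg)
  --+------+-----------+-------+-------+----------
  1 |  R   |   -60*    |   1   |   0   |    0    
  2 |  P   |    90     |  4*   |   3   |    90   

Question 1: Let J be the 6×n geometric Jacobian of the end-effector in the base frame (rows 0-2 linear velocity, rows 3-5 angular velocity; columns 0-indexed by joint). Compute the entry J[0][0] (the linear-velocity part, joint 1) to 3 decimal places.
-1.500

axis z_0 = ẑ; lever o_n−o_0 = (2.5981,1.5000,5.0000)
cross product → J_v[:, 0] = (-1.5000,2.5981,0.0000)
J_ω[:, 0] = z_0
entry J[0][0] = -1.5000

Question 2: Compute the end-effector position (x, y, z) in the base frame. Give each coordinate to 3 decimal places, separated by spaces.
2.598 1.500 5.000

after link 1: o_1 = (0.0000, 0.0000, 1.0000)
after link 2: o_2 = (2.5981, 1.5000, 5.0000)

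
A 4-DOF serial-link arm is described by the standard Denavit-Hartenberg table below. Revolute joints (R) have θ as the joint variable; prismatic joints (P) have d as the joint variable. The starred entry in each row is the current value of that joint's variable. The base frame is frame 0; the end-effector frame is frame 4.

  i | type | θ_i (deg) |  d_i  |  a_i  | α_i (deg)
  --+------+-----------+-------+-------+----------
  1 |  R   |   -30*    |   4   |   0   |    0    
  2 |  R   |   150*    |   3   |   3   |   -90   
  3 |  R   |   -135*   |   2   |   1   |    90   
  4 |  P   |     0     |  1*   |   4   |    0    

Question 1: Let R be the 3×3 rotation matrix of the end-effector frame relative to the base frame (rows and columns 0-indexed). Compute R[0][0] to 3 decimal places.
End-effector x-axis (col 0 of R) = (0.3536,-0.6124,0.7071)
R[0][0] = 0.3536

0.354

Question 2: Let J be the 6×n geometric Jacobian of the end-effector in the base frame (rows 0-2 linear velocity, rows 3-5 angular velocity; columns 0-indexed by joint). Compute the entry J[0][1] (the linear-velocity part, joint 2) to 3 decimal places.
2.076

axis z_1 = (0.0000,0.0000,1.0000); lever o_n−o_1 = (-1.1107,-2.0762,5.8284)
cross product → J_v[:, 1] = (2.0762,-1.1107,0.0000)
J_ω[:, 1] = z_1
entry J[0][1] = 2.0762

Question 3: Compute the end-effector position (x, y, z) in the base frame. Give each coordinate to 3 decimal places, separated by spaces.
-1.111 -2.076 9.828

after link 1: o_1 = (0.0000, 0.0000, 4.0000)
after link 2: o_2 = (-1.5000, 2.5981, 7.0000)
after link 3: o_3 = (-2.8785, 0.9857, 7.7071)
after link 4: o_4 = (-1.1107, -2.0762, 9.8284)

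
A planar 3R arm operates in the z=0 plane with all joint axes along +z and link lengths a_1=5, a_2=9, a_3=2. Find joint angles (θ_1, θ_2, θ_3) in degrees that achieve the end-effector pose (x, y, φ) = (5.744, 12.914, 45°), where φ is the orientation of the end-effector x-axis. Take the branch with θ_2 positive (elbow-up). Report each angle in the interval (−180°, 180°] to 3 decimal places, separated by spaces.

wrist centre = target − a_3·(cos φ, sin φ) = (4.3298, 11.4998)
cos θ_2 = (150.9921−5²−9²)/(2·5·9) = 0.4999; θ_2 = 60.0058° (elbow-up)
β = atan2(11.4998,4.3298) = 69.3681°; ψ = atan2(7.7947,9.4992) = 39.3710°
θ_1 = β − ψ = 29.9972°
θ_3 = φ − θ_1 − θ_2 = -45.0030° (wrapped to (-180°,180°])

29.997 60.006 -45.003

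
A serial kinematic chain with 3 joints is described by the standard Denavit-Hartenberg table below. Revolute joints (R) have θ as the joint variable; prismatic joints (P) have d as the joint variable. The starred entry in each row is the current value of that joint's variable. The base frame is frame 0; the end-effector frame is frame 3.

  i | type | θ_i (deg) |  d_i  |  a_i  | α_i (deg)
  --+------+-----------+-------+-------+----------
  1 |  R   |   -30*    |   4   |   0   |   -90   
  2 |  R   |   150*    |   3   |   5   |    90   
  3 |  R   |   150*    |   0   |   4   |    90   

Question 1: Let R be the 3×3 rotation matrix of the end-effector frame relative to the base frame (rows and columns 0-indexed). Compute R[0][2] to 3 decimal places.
End-effector z-axis (col 2 of R) = (0.0580,0.9665,-0.2500)
R[0][2] = 0.0580

0.058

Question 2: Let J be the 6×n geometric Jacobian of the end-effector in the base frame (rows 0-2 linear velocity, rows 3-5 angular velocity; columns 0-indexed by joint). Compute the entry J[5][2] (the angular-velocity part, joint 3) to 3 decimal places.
-0.866

axis z_2 = (0.4330,-0.2500,-0.8660); lever o_n−o_2 = (3.5981,0.2321,1.7321)
cross product → J_v[:, 2] = (-0.2321,-3.8660,1.0000)
J_ω[:, 2] = z_2
entry J[5][2] = -0.8660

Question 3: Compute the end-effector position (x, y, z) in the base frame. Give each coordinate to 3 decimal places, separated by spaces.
1.348 4.995 3.232

after link 1: o_1 = (0.0000, 0.0000, 4.0000)
after link 2: o_2 = (-2.2500, 4.7631, 1.5000)
after link 3: o_3 = (1.3481, 4.9952, 3.2321)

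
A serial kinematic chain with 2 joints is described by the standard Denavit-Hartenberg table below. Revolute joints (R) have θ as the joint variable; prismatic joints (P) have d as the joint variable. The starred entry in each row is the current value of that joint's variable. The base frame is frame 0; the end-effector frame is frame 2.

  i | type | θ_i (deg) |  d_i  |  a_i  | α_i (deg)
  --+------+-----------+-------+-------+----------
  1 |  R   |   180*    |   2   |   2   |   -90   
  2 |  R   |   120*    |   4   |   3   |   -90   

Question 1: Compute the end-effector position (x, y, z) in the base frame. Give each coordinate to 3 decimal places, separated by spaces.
after link 1: o_1 = (-2.0000, 0.0000, 2.0000)
after link 2: o_2 = (-0.5000, -4.0000, -0.5981)

-0.500 -4.000 -0.598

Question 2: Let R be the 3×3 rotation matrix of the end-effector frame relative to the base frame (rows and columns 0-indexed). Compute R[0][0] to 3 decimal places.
0.500

End-effector x-axis (col 0 of R) = (0.5000,-0.0000,-0.8660)
R[0][0] = 0.5000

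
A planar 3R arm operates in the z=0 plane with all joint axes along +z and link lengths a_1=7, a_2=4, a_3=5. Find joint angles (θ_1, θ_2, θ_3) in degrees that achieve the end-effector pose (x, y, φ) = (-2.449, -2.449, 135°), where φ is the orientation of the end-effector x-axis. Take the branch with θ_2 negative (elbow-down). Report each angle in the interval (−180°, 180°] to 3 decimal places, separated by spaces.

wrist centre = target − a_3·(cos φ, sin φ) = (1.0865, -5.9845)
cos θ_2 = (36.9952−7²−4²)/(2·7·4) = -0.5001; θ_2 = -120.0057° (elbow-down)
β = atan2(-5.9845,1.0865) = -79.7096°; ψ = atan2(-3.4639,4.9997) = -34.7153°
θ_1 = β − ψ = -44.9943°
θ_3 = φ − θ_1 − θ_2 = -60.0000° (wrapped to (-180°,180°])

-44.994 -120.006 -60.000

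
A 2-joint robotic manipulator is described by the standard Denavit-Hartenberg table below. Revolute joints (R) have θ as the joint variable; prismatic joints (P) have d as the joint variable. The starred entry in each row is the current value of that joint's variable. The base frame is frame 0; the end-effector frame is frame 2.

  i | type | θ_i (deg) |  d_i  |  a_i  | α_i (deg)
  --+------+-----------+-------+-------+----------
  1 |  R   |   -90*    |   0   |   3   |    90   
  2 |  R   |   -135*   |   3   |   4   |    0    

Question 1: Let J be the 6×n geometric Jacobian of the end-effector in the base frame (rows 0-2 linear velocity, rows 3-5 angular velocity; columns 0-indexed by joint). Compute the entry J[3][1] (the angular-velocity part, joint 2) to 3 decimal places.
-1.000

axis z_1 = (-1.0000,-0.0000,0.0000); lever o_n−o_1 = (-3.0000,2.8284,-2.8284)
cross product → J_v[:, 1] = (0.0000,-2.8284,-2.8284)
J_ω[:, 1] = z_1
entry J[3][1] = -1.0000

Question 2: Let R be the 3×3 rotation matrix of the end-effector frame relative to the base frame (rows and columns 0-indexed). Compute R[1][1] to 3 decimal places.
-0.707

End-effector y-axis (col 1 of R) = (0.0000,-0.7071,-0.7071)
R[1][1] = -0.7071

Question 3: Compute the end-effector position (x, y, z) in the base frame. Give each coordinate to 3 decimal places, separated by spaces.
-3.000 -0.172 -2.828

after link 1: o_1 = (0.0000, -3.0000, 0.0000)
after link 2: o_2 = (-3.0000, -0.1716, -2.8284)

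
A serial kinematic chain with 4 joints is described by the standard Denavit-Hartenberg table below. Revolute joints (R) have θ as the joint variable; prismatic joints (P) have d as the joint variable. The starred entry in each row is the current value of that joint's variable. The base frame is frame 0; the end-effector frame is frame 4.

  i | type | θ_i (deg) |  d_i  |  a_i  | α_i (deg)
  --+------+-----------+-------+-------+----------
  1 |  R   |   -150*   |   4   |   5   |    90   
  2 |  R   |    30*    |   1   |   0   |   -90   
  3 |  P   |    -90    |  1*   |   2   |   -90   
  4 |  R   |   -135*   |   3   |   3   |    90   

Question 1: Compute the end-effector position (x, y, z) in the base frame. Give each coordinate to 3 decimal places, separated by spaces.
-5.668 -2.258 8.203

after link 1: o_1 = (-4.3301, -2.5000, 4.0000)
after link 2: o_2 = (-4.8301, -1.6340, 4.0000)
after link 3: o_3 = (-5.3971, 0.3481, 4.8660)
after link 4: o_4 = (-5.6679, -2.2577, 8.2031)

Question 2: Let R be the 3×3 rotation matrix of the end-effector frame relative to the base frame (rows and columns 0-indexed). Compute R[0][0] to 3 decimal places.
End-effector x-axis (col 0 of R) = (0.6597,-0.4356,0.6124)
R[0][0] = 0.6597

0.660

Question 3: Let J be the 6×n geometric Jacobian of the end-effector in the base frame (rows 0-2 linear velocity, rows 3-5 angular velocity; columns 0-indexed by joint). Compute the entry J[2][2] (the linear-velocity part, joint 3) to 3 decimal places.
prismatic axis z_2 = (0.4330,0.2500,0.8660)
J_v[:, 2] = z_2; J_ω[:, 2] = (0,0,0)
entry J[2][2] = 0.8660

0.866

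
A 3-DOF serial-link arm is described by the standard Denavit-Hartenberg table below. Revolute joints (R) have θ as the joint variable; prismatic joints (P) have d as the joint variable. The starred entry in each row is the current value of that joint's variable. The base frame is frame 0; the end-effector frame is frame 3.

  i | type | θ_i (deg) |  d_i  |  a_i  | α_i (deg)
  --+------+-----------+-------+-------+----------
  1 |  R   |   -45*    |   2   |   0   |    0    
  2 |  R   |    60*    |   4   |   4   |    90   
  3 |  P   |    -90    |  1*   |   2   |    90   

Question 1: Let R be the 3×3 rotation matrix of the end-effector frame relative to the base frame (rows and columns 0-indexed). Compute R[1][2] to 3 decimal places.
End-effector z-axis (col 2 of R) = (-0.9659,-0.2588,-0.0000)
R[1][2] = -0.2588

-0.259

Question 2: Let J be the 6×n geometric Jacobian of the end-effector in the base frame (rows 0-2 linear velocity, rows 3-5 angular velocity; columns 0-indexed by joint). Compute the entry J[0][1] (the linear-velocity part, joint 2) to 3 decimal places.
axis z_1 = (0.0000,0.0000,1.0000); lever o_n−o_1 = (4.1225,0.0694,2.0000)
cross product → J_v[:, 1] = (-0.0694,4.1225,0.0000)
J_ω[:, 1] = z_1
entry J[0][1] = -0.0694

-0.069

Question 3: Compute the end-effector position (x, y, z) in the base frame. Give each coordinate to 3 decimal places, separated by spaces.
after link 1: o_1 = (0.0000, 0.0000, 2.0000)
after link 2: o_2 = (3.8637, 1.0353, 6.0000)
after link 3: o_3 = (4.1225, 0.0694, 4.0000)

4.123 0.069 4.000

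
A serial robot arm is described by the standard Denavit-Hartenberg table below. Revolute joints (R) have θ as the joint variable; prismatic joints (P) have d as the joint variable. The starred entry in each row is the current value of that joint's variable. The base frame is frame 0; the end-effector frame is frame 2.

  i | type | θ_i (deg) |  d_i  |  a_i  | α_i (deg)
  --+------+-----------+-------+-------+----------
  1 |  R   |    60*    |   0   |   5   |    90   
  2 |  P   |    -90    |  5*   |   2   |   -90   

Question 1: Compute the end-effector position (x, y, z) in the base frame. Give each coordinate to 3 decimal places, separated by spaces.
after link 1: o_1 = (2.5000, 4.3301, 0.0000)
after link 2: o_2 = (6.8301, 1.8301, -2.0000)

6.830 1.830 -2.000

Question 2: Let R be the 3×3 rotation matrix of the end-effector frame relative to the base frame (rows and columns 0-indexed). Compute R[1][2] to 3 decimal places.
0.866

End-effector z-axis (col 2 of R) = (0.5000,0.8660,0.0000)
R[1][2] = 0.8660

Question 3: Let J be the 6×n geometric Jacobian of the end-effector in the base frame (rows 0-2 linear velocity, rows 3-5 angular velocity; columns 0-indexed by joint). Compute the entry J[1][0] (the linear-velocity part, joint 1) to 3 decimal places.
axis z_0 = ẑ; lever o_n−o_0 = (6.8301,1.8301,-2.0000)
cross product → J_v[:, 0] = (-1.8301,6.8301,0.0000)
J_ω[:, 0] = z_0
entry J[1][0] = 6.8301

6.830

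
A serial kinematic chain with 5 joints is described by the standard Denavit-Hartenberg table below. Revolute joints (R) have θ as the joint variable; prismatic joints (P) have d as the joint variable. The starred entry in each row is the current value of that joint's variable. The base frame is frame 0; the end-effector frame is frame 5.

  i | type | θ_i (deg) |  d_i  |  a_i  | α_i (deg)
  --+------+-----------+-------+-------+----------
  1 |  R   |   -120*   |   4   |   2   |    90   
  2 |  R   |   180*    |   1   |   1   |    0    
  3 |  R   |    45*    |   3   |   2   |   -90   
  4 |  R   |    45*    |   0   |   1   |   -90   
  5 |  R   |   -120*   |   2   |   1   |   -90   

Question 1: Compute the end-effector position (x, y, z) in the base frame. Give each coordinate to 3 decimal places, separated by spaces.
-2.407 0.295 2.723

after link 1: o_1 = (-1.0000, -1.7321, 4.0000)
after link 2: o_2 = (-1.3660, -0.3660, 4.0000)
after link 3: o_3 = (-3.2570, 2.3587, 2.5858)
after link 4: o_4 = (-2.3946, 2.4382, 2.0858)
after link 5: o_5 = (-2.4072, 0.2950, 2.7234)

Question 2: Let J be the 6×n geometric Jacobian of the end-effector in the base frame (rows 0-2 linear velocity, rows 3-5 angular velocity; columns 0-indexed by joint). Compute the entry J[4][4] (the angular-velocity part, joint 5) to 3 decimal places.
axis z_4 = (0.3624,-0.7866,0.5000); lever o_n−o_4 = (-0.0126,-2.1432,0.6376)
cross product → J_v[:, 4] = (0.5701,-0.2374,-0.7866)
J_ω[:, 4] = z_4
entry J[4][4] = -0.7866

-0.787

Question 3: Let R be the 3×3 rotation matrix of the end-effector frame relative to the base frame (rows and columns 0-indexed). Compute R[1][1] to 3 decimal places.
0.787

End-effector y-axis (col 1 of R) = (-0.3624,0.7866,-0.5000)
R[1][1] = 0.7866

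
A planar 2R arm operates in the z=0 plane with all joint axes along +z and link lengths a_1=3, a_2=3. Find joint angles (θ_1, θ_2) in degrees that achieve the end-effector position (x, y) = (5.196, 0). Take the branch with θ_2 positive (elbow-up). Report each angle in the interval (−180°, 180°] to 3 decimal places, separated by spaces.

cos θ_2 = (26.9984−3²−3²)/(2·3·3) = 0.4999; θ_2 = 60.0058° (elbow-up)
β = atan2(0.0000,5.1960) = 0.0000°; ψ = atan2(2.5982,4.4997) = 30.0029°
θ_1 = β − ψ = -30.0029°

-30.003 60.006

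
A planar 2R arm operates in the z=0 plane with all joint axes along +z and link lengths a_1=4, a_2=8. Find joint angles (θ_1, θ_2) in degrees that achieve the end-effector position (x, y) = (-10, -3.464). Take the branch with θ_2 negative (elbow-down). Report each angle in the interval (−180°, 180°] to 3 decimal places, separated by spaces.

-120.000 -60.001

cos θ_2 = (111.9993−4²−8²)/(2·4·8) = 0.5000; θ_2 = -60.0007° (elbow-down)
β = atan2(-3.4640,-10.0000) = -160.8939°; ψ = atan2(-6.9283,7.9999) = -40.8939°
θ_1 = β − ψ = -120.0000°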